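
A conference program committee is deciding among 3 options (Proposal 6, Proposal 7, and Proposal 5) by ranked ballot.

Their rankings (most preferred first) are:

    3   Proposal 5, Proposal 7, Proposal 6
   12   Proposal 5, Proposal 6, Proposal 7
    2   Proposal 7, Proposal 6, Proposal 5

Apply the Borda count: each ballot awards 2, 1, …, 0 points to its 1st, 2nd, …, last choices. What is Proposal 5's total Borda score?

Borda scores:
  Proposal 6: 3·0 + 12·1 + 2·1 = 14
  Proposal 7: 3·1 + 12·0 + 2·2 = 7
  Proposal 5: 3·2 + 12·2 + 2·0 = 30

30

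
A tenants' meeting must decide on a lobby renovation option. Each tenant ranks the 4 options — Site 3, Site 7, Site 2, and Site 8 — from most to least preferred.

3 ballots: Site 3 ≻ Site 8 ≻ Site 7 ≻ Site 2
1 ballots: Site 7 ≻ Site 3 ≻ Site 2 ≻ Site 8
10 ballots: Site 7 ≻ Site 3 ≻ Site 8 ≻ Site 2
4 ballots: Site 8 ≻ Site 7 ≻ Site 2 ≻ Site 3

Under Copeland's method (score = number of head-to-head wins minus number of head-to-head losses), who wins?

Site 7

Pairwise results:
  Site 3 vs Site 7: Site 7 wins 15–3.
  Site 3 vs Site 2: Site 3 wins 14–4.
  Site 3 vs Site 8: Site 3 wins 14–4.
  Site 7 vs Site 2: Site 7 wins 18–0.
  Site 7 vs Site 8: Site 7 wins 11–7.
  Site 2 vs Site 8: Site 8 wins 17–1.
Copeland scores (wins − losses):
  Site 3: 2 − 1 = 1
  Site 7: 3 − 0 = 3
  Site 2: 0 − 3 = -3
  Site 8: 1 − 2 = -1
Site 7 has the best Copeland score.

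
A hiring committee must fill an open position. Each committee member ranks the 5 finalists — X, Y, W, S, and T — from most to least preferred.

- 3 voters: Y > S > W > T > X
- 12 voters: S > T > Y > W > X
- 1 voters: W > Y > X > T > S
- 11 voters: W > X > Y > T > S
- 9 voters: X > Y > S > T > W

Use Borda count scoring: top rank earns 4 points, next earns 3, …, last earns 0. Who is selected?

Borda scores:
  X: 3·0 + 12·0 + 2 + 11·3 + 9·4 = 71
  Y: 3·4 + 12·2 + 3 + 11·2 + 9·3 = 88
  W: 3·2 + 12·1 + 4 + 11·4 + 9·0 = 66
  S: 3·3 + 12·4 + 0 + 11·0 + 9·2 = 75
  T: 3·1 + 12·3 + 1 + 11·1 + 9·1 = 60
Y has the highest total.

Y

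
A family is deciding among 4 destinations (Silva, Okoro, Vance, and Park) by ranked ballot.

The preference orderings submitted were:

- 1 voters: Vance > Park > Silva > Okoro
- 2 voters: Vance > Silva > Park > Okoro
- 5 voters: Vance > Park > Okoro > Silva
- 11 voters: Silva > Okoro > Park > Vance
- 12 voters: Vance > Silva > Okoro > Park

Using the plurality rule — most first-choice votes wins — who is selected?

First-place vote totals:
  Silva: 11
  Okoro: 0
  Vance: 20
  Park: 0
Vance has the most first-place votes.

Vance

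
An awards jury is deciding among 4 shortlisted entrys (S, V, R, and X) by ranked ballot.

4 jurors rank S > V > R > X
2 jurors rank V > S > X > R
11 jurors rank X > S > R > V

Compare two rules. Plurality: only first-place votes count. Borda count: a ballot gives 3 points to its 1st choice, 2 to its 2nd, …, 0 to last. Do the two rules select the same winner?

No

Plurality first-place counts: S 4, V 2, R 0, X 11 → X.
Borda totals: S 38, V 14, R 15, X 35 → S.
The two rules disagree: plurality picks X, Borda picks S.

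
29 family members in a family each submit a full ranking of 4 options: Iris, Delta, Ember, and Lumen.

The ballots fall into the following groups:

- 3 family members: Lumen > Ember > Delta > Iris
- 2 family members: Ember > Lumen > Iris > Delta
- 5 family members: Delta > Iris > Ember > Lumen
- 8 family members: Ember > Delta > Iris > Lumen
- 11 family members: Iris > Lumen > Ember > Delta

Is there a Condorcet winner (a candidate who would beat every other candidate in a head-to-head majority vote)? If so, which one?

Head-to-head results (29 voters total):
Iris vs Delta: Delta wins 16–13.
Iris vs Ember: Iris wins 16–13.
Iris vs Lumen: Iris wins 24–5.
Delta vs Ember: Ember wins 24–5.
Delta vs Lumen: Lumen wins 16–13.
Ember vs Lumen: Ember wins 15–14.
No candidate beats all others: Iris beats Ember beats Delta beats Iris, a majority cycle.

There is no Condorcet winner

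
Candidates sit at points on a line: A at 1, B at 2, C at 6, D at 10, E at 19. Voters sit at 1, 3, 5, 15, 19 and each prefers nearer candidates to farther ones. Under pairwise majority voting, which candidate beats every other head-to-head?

C

With single-peaked preferences on a line, the Condorcet winner is the candidate closest to the median voter.
The median voter (position 5) is closest to C at 6.
Check: C vs D — voters closer to C: 3 of 5.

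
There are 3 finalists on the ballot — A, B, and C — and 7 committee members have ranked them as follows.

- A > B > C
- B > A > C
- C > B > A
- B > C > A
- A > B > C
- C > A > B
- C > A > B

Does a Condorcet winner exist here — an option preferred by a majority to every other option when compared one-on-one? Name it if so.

Head-to-head results (7 voters total):
A vs B: A wins 4–3.
A vs C: C wins 4–3.
B vs C: B wins 4–3.
No candidate beats all others: A beats B beats C beats A, a majority cycle.

None — there is no Condorcet winner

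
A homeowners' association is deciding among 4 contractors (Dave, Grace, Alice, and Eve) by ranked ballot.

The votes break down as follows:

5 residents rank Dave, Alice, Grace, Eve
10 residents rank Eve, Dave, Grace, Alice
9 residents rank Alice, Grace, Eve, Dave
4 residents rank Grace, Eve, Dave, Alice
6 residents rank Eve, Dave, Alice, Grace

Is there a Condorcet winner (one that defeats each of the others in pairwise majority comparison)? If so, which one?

Head-to-head results (34 voters total):
Dave vs Grace: Dave wins 21–13.
Dave vs Alice: Dave wins 25–9.
Dave vs Eve: Eve wins 29–5.
Grace vs Alice: Alice wins 20–14.
Grace vs Eve: Grace wins 18–16.
Alice vs Eve: Eve wins 20–14.
No candidate beats all others: Dave beats Grace beats Eve beats Dave, a majority cycle.

No Condorcet winner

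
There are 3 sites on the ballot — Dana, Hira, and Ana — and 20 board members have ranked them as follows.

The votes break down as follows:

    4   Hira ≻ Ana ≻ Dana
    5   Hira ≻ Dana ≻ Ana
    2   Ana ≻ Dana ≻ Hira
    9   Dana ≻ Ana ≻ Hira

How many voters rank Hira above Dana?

Ballots ranking Hira above Dana: 4+5 = 9.
Ballots ranking Dana above Hira: 2+9 = 11.
So 9 of 20 voters prefer Hira to Dana.

9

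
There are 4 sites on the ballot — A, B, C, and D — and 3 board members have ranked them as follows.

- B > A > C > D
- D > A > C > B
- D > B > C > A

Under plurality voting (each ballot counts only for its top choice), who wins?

D

First-place vote totals:
  A: 0
  B: 1
  C: 0
  D: 2
D has the most first-place votes.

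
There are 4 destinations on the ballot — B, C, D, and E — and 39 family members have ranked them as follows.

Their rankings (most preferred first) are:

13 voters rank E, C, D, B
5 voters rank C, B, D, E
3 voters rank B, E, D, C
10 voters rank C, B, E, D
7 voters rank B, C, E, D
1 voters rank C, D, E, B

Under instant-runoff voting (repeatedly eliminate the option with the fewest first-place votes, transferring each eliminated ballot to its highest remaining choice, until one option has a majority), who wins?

Round 1: C 16, E 13, B 10, D 0. D has the fewest and is eliminated.
Round 2: C 16, E 13, B 10. B has the fewest and is eliminated.
Round 3: C 23, E 16. C has a majority.

C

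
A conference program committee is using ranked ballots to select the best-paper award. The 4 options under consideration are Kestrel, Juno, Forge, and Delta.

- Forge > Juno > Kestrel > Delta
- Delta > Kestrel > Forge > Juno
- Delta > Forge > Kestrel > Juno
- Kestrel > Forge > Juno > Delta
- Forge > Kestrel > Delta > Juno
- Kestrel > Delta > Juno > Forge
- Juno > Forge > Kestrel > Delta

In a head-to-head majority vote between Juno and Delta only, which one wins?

Ballots ranking Juno above Delta: 3.
Ballots ranking Delta above Juno: 4.
Delta wins the head-to-head, 4–3.

Delta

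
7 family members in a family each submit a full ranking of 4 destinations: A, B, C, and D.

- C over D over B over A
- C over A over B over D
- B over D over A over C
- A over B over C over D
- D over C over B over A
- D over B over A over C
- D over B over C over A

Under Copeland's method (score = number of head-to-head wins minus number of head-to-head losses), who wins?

Pairwise results:
  A vs B: B wins 5–2.
  A vs C: C wins 4–3.
  A vs D: D wins 5–2.
  B vs C: B wins 4–3.
  B vs D: D wins 4–3.
  C vs D: D wins 4–3.
Copeland scores (wins − losses):
  A: 0 − 3 = -3
  B: 2 − 1 = 1
  C: 1 − 2 = -1
  D: 3 − 0 = 3
D has the best Copeland score.

D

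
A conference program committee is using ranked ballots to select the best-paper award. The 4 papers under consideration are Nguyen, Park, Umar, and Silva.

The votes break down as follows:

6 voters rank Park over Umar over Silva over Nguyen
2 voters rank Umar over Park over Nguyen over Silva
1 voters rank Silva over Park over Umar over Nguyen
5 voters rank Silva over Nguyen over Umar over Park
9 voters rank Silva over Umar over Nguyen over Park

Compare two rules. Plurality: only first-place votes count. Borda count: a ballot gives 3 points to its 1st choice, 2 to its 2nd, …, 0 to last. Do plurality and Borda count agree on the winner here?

Yes

Plurality first-place counts: Nguyen 0, Park 6, Umar 2, Silva 15 → Silva.
Borda totals: Nguyen 21, Park 24, Umar 42, Silva 51 → Silva.
The two rules agree on Silva.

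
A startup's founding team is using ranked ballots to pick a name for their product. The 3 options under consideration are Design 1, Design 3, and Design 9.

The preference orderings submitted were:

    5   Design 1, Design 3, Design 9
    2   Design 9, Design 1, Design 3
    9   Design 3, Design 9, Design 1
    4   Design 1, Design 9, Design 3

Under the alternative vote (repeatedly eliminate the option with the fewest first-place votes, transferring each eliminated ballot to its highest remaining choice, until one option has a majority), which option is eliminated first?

Round 1: Design 1 9, Design 3 9, Design 9 2. Design 9 has the fewest and is eliminated.
Round 2: Design 1 11, Design 3 9. Design 1 has a majority.

Design 9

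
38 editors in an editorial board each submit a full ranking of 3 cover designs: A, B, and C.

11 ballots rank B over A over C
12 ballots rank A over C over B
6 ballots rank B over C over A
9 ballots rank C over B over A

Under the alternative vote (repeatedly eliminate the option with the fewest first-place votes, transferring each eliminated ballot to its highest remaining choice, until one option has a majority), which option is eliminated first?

C

Round 1: B 17, A 12, C 9. C has the fewest and is eliminated.
Round 2: B 26, A 12. B has a majority.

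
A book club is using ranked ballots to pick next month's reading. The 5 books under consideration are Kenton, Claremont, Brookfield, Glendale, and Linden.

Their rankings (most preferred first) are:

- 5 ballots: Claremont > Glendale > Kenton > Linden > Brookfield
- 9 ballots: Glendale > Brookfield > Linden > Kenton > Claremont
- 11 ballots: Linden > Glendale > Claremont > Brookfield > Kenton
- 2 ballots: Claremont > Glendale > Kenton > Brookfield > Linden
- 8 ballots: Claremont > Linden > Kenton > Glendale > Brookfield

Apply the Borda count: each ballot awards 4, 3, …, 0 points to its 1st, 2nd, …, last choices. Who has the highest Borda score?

Glendale

Borda scores:
  Kenton: 5·2 + 9·1 + 11·0 + 2·2 + 8·2 = 39
  Claremont: 5·4 + 9·0 + 11·2 + 2·4 + 8·4 = 82
  Brookfield: 5·0 + 9·3 + 11·1 + 2·1 + 8·0 = 40
  Glendale: 5·3 + 9·4 + 11·3 + 2·3 + 8·1 = 98
  Linden: 5·1 + 9·2 + 11·4 + 2·0 + 8·3 = 91
Glendale has the highest total.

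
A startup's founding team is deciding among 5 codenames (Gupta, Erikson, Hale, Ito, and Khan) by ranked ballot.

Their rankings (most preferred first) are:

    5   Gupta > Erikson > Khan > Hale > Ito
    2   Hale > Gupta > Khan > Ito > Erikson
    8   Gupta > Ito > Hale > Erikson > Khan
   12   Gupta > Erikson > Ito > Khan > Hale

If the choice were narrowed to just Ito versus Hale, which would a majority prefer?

Ito

Ballots ranking Ito above Hale: 8+12 = 20.
Ballots ranking Hale above Ito: 5+2 = 7.
Ito wins the head-to-head, 20–7.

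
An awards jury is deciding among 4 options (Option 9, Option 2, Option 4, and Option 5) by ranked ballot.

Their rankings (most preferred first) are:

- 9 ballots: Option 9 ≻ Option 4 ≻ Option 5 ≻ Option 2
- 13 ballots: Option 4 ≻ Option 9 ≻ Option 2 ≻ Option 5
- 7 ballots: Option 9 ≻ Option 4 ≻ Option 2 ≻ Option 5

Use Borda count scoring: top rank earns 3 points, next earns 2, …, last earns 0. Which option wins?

Borda scores:
  Option 9: 9·3 + 13·2 + 7·3 = 74
  Option 2: 9·0 + 13·1 + 7·1 = 20
  Option 4: 9·2 + 13·3 + 7·2 = 71
  Option 5: 9·1 + 13·0 + 7·0 = 9
Option 9 has the highest total.

Option 9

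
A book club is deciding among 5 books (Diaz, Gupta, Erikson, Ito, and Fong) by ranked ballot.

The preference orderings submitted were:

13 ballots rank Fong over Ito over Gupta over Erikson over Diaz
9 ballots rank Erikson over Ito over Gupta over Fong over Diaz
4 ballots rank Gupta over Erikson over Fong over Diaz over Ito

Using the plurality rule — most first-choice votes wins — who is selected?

First-place vote totals:
  Diaz: 0
  Gupta: 4
  Erikson: 9
  Ito: 0
  Fong: 13
Fong has the most first-place votes.

Fong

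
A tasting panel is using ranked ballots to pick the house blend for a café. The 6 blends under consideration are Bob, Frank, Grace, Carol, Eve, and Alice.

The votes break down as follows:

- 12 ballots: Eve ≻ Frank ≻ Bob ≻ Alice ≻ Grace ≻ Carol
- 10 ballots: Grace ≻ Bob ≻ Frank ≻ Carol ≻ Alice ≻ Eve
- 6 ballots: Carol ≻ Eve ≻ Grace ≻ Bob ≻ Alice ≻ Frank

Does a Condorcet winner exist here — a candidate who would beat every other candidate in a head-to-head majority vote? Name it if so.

Head-to-head results (28 voters total):
Bob vs Frank: Bob wins 16–12.
Bob vs Grace: Grace wins 16–12.
Bob vs Carol: Bob wins 22–6.
Bob vs Eve: Eve wins 18–10.
Bob vs Alice: Bob wins 28–0.
Frank vs Grace: Grace wins 16–12.
Frank vs Carol: Frank wins 22–6.
Frank vs Eve: Eve wins 18–10.
Frank vs Alice: Frank wins 22–6.
Grace vs Carol: Grace wins 22–6.
Grace vs Eve: Eve wins 18–10.
Grace vs Alice: Grace wins 16–12.
Carol vs Eve: Carol wins 16–12.
Carol vs Alice: Carol wins 16–12.
Eve vs Alice: Eve wins 18–10.
No candidate beats all others: Bob beats Carol beats Eve beats Bob, a majority cycle.

There is no Condorcet winner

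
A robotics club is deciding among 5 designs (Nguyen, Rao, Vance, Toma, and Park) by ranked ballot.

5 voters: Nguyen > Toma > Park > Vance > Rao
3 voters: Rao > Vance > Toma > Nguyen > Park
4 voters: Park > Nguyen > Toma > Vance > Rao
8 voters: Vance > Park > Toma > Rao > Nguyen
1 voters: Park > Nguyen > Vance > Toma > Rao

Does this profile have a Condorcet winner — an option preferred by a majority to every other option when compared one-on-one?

Yes

Head-to-head results (21 voters total):
Nguyen vs Rao: Rao wins 11–10.
Nguyen vs Vance: Vance wins 11–10.
Nguyen vs Toma: Toma wins 11–10.
Nguyen vs Park: Park wins 13–8.
Rao vs Vance: Vance wins 18–3.
Rao vs Toma: Toma wins 18–3.
Rao vs Park: Park wins 18–3.
Vance vs Toma: Vance wins 12–9.
Vance vs Park: Vance wins 11–10.
Toma vs Park: Park wins 13–8.
Vance beats each rival — Nguyen (11–10), Rao (18–3), Toma (12–9), Park (11–10) — so Vance is the Condorcet winner.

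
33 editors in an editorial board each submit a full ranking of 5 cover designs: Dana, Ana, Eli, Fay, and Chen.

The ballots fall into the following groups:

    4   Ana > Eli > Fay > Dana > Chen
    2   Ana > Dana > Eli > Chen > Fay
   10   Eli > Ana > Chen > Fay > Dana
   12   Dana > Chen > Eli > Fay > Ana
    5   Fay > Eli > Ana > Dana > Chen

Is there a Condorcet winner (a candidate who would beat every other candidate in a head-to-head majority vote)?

Yes

Head-to-head results (33 voters total):
Dana vs Ana: Ana wins 21–12.
Dana vs Eli: Eli wins 19–14.
Dana vs Fay: Fay wins 19–14.
Dana vs Chen: Dana wins 23–10.
Ana vs Eli: Eli wins 27–6.
Ana vs Fay: Fay wins 17–16.
Ana vs Chen: Ana wins 21–12.
Eli vs Fay: Eli wins 28–5.
Eli vs Chen: Eli wins 21–12.
Fay vs Chen: Chen wins 24–9.
Eli beats each rival — Dana (19–14), Ana (27–6), Fay (28–5), Chen (21–12) — so Eli is the Condorcet winner.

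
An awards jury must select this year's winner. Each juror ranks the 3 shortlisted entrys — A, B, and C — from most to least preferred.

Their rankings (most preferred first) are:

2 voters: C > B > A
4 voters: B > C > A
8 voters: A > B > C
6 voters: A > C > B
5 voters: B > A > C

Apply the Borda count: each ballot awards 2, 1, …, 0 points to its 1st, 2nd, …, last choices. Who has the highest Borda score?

A

Borda scores:
  A: 2·0 + 4·0 + 8·2 + 6·2 + 5·1 = 33
  B: 2·1 + 4·2 + 8·1 + 6·0 + 5·2 = 28
  C: 2·2 + 4·1 + 8·0 + 6·1 + 5·0 = 14
A has the highest total.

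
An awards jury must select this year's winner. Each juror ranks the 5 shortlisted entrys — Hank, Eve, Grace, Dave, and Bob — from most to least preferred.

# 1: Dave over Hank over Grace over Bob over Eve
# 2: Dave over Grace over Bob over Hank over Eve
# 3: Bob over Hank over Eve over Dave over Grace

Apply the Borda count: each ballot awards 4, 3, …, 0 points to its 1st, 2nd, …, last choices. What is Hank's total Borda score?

7

Borda scores:
  Hank: 3 + 1 + 3 = 7
  Eve: 0 + 0 + 2 = 2
  Grace: 2 + 3 + 0 = 5
  Dave: 4 + 4 + 1 = 9
  Bob: 1 + 2 + 4 = 7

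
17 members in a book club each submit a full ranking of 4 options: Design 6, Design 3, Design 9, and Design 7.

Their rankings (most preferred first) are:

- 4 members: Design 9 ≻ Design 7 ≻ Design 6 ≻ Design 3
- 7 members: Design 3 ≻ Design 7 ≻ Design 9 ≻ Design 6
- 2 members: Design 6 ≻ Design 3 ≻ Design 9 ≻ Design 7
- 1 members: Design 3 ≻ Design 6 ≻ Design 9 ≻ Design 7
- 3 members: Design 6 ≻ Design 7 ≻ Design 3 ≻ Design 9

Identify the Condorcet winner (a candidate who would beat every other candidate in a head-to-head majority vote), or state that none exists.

No Condorcet winner

Head-to-head results (17 voters total):
Design 6 vs Design 3: Design 6 wins 9–8.
Design 6 vs Design 9: Design 9 wins 11–6.
Design 6 vs Design 7: Design 7 wins 11–6.
Design 3 vs Design 9: Design 3 wins 13–4.
Design 3 vs Design 7: Design 3 wins 10–7.
Design 9 vs Design 7: Design 7 wins 10–7.
No candidate beats all others: Design 6 beats Design 3 beats Design 9 beats Design 6, a majority cycle.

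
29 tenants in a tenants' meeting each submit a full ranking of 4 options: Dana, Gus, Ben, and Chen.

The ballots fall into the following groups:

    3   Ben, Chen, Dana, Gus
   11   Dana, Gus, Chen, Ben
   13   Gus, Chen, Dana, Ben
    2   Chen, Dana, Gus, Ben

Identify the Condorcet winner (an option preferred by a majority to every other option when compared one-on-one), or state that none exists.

None — there is no Condorcet winner

Head-to-head results (29 voters total):
Dana vs Gus: Dana wins 16–13.
Dana vs Ben: Dana wins 26–3.
Dana vs Chen: Chen wins 18–11.
Gus vs Ben: Gus wins 26–3.
Gus vs Chen: Gus wins 24–5.
Ben vs Chen: Chen wins 26–3.
No candidate beats all others: Dana beats Gus beats Chen beats Dana, a majority cycle.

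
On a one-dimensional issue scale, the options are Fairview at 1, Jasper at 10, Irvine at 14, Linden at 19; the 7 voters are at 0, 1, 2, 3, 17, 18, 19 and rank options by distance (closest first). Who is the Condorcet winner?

Fairview

With single-peaked preferences on a line, the Condorcet winner is the candidate closest to the median voter.
The median voter (position 3) is closest to Fairview at 1.
Check: Fairview vs Linden — voters closer to Fairview: 4 of 7.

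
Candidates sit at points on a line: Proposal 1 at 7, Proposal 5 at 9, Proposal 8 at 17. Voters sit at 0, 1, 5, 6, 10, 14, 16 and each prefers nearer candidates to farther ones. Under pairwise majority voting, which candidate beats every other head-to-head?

Proposal 1

With single-peaked preferences on a line, the Condorcet winner is the candidate closest to the median voter.
The median voter (position 6) is closest to Proposal 1 at 7.
Check: Proposal 1 vs Proposal 8 — voters closer to Proposal 1: 5 of 7.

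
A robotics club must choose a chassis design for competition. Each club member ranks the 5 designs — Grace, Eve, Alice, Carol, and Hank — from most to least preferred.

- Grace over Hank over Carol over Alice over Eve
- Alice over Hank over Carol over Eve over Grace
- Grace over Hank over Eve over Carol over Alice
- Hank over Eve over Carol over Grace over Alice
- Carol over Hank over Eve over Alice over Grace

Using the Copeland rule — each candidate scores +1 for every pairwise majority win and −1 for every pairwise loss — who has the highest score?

Hank

Pairwise results:
  Grace vs Eve: Eve wins 3–2.
  Grace vs Alice: Grace wins 3–2.
  Grace vs Carol: Carol wins 3–2.
  Grace vs Hank: Hank wins 3–2.
  Eve vs Alice: Eve wins 3–2.
  Eve vs Carol: Carol wins 3–2.
  Eve vs Hank: Hank wins 5–0.
  Alice vs Carol: Carol wins 4–1.
  Alice vs Hank: Hank wins 4–1.
  Carol vs Hank: Hank wins 4–1.
Copeland scores (wins − losses):
  Grace: 1 − 3 = -2
  Eve: 2 − 2 = 0
  Alice: 0 − 4 = -4
  Carol: 3 − 1 = 2
  Hank: 4 − 0 = 4
Hank has the best Copeland score.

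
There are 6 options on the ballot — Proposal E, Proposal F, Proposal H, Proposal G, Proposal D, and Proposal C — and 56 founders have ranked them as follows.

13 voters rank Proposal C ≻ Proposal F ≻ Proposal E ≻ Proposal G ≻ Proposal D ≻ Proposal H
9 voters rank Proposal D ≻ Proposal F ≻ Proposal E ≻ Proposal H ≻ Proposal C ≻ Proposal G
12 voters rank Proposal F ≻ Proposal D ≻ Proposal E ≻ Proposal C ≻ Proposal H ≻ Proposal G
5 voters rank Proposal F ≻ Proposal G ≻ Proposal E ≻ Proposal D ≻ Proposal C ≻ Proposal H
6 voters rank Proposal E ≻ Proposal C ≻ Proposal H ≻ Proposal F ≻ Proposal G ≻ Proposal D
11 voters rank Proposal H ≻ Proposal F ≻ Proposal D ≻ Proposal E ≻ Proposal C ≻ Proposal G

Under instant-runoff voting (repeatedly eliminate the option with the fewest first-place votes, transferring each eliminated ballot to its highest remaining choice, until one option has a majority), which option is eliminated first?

Proposal G

Round 1: Proposal F 17, Proposal C 13, Proposal H 11, Proposal D 9, Proposal E 6, Proposal G 0. Proposal G has the fewest and is eliminated.
Round 2: Proposal F 17, Proposal C 13, Proposal H 11, Proposal D 9, Proposal E 6. Proposal E has the fewest and is eliminated.
Round 3: Proposal C 19, Proposal F 17, Proposal H 11, Proposal D 9. Proposal D has the fewest and is eliminated.
Round 4: Proposal F 26, Proposal C 19, Proposal H 11. Proposal H has the fewest and is eliminated.
Round 5: Proposal F 37, Proposal C 19. Proposal F has a majority.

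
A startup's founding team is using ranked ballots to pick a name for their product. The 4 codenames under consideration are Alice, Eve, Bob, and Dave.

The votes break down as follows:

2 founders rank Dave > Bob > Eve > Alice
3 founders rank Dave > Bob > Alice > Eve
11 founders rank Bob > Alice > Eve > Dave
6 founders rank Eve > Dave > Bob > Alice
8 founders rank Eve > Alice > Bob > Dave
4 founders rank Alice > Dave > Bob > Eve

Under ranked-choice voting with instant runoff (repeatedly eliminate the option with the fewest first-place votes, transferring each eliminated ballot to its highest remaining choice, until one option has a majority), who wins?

Round 1: Eve 14, Bob 11, Dave 5, Alice 4. Alice has the fewest and is eliminated.
Round 2: Eve 14, Bob 11, Dave 9. Dave has the fewest and is eliminated.
Round 3: Bob 20, Eve 14. Bob has a majority.

Bob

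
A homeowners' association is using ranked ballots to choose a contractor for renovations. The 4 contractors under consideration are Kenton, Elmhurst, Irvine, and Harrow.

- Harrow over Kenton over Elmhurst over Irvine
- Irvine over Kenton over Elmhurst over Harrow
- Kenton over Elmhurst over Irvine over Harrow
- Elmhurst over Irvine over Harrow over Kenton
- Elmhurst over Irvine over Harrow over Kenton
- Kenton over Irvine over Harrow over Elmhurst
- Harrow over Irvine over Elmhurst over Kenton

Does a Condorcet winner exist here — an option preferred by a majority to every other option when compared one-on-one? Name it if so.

None — there is no Condorcet winner

Head-to-head results (7 voters total):
Kenton vs Elmhurst: Kenton wins 4–3.
Kenton vs Irvine: Irvine wins 4–3.
Kenton vs Harrow: Harrow wins 4–3.
Elmhurst vs Irvine: Elmhurst wins 4–3.
Elmhurst vs Harrow: Elmhurst wins 4–3.
Irvine vs Harrow: Irvine wins 5–2.
No candidate beats all others: Kenton beats Elmhurst beats Irvine beats Kenton, a majority cycle.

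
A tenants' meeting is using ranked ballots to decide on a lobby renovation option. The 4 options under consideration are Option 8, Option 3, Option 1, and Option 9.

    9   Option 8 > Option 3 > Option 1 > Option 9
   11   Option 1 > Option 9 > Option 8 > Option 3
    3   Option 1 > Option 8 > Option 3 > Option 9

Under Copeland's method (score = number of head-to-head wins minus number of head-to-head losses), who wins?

Option 1

Pairwise results:
  Option 8 vs Option 3: Option 8 wins 23–0.
  Option 8 vs Option 1: Option 1 wins 14–9.
  Option 8 vs Option 9: Option 8 wins 12–11.
  Option 3 vs Option 1: Option 1 wins 14–9.
  Option 3 vs Option 9: Option 3 wins 12–11.
  Option 1 vs Option 9: Option 1 wins 23–0.
Copeland scores (wins − losses):
  Option 8: 2 − 1 = 1
  Option 3: 1 − 2 = -1
  Option 1: 3 − 0 = 3
  Option 9: 0 − 3 = -3
Option 1 has the best Copeland score.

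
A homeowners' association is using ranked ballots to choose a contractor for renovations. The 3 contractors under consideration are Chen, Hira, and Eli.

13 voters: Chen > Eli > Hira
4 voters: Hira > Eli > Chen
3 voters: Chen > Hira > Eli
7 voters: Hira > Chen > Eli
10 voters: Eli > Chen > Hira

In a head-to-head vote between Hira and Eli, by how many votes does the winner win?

Ballots ranking Hira above Eli: 4+3+7 = 14.
Ballots ranking Eli above Hira: 13+10 = 23.
Eli wins 23–14, a margin of 9.

9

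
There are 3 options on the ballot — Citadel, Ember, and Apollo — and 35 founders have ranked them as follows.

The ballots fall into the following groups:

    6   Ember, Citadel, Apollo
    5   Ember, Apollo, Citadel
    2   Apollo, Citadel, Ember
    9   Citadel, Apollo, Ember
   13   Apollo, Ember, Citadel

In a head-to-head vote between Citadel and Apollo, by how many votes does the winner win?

5

Ballots ranking Citadel above Apollo: 6+9 = 15.
Ballots ranking Apollo above Citadel: 5+2+13 = 20.
Apollo wins 20–15, a margin of 5.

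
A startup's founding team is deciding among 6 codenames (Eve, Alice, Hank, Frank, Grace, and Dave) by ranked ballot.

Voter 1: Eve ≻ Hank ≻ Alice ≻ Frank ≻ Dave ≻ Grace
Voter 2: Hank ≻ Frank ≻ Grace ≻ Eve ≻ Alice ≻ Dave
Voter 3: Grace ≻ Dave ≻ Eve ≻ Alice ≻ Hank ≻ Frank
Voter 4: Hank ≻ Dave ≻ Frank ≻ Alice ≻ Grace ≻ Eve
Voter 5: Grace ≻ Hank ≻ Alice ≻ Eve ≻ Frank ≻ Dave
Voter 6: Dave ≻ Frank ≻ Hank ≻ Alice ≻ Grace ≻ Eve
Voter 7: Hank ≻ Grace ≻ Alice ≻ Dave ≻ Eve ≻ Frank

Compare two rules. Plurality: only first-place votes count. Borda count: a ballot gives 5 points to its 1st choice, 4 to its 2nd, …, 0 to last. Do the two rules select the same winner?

Yes

Plurality first-place counts: Eve 1, Alice 0, Hank 3, Frank 0, Grace 2, Dave 1 → Hank.
Borda totals: Eve 13, Alice 16, Hank 27, Frank 14, Grace 19, Dave 16 → Hank.
The two rules agree on Hank.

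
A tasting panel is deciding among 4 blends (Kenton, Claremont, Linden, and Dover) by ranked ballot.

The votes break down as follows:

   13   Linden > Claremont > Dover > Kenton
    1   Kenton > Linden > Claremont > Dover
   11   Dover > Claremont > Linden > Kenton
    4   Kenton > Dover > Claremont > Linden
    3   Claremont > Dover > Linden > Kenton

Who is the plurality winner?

First-place vote totals:
  Kenton: 5
  Claremont: 3
  Linden: 13
  Dover: 11
Linden has the most first-place votes.

Linden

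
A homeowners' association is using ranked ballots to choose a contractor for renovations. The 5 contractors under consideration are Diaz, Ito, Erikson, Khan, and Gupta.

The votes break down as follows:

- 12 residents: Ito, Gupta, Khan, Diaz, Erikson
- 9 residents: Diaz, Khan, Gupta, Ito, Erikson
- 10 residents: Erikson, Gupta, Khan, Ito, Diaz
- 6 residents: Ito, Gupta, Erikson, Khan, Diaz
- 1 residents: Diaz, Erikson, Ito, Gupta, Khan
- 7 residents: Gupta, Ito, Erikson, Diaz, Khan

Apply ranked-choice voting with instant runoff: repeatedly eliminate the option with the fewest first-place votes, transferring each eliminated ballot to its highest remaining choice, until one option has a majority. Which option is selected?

Round 1: Ito 18, Diaz 10, Erikson 10, Gupta 7, Khan 0. Khan has the fewest and is eliminated.
Round 2: Ito 18, Diaz 10, Erikson 10, Gupta 7. Gupta has the fewest and is eliminated.
Round 3: Ito 25, Diaz 10, Erikson 10. Ito has a majority.

Ito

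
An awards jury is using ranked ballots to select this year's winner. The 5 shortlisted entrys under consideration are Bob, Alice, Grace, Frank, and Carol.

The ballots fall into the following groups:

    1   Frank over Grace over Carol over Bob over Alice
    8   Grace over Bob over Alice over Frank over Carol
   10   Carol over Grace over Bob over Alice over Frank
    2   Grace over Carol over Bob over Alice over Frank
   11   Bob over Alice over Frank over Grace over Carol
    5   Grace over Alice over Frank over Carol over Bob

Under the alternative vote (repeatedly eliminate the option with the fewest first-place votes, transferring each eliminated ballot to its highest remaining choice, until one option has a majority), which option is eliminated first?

Alice

Round 1: Grace 15, Bob 11, Carol 10, Frank 1, Alice 0. Alice has the fewest and is eliminated.
Round 2: Grace 15, Bob 11, Carol 10, Frank 1. Frank has the fewest and is eliminated.
Round 3: Grace 16, Bob 11, Carol 10. Carol has the fewest and is eliminated.
Round 4: Grace 26, Bob 11. Grace has a majority.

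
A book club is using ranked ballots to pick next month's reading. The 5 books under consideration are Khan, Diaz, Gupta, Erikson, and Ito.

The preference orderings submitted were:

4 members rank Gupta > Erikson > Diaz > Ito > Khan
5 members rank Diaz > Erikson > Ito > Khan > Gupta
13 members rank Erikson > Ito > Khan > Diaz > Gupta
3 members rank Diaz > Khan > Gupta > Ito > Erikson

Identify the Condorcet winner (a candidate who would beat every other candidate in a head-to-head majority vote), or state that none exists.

Head-to-head results (25 voters total):
Khan vs Diaz: Khan wins 13–12.
Khan vs Gupta: Khan wins 21–4.
Khan vs Erikson: Erikson wins 22–3.
Khan vs Ito: Ito wins 22–3.
Diaz vs Gupta: Diaz wins 21–4.
Diaz vs Erikson: Erikson wins 17–8.
Diaz vs Ito: Ito wins 13–12.
Gupta vs Erikson: Erikson wins 18–7.
Gupta vs Ito: Ito wins 18–7.
Erikson vs Ito: Erikson wins 22–3.
Erikson beats each rival — Khan (22–3), Diaz (17–8), Gupta (18–7), Ito (22–3) — so Erikson is the Condorcet winner.

Erikson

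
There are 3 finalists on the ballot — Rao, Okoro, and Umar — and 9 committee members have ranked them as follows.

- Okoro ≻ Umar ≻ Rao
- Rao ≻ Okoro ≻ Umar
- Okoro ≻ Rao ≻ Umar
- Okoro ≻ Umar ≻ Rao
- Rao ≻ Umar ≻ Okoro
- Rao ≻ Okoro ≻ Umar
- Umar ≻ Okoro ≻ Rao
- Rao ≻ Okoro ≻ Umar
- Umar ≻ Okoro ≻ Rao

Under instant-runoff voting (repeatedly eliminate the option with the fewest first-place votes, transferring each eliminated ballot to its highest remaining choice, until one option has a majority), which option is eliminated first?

Umar

Round 1: Rao 4, Okoro 3, Umar 2. Umar has the fewest and is eliminated.
Round 2: Okoro 5, Rao 4. Okoro has a majority.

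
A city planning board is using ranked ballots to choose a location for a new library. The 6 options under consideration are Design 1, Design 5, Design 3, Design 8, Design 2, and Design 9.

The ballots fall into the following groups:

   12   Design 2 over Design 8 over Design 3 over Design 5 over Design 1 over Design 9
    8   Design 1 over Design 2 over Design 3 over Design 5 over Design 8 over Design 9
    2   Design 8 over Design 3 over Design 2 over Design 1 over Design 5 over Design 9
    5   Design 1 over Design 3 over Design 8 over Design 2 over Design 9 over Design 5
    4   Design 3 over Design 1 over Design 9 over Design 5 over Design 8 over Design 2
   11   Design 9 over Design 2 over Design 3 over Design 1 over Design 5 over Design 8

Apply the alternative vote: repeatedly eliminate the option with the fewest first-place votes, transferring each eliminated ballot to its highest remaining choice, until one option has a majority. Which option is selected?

Round 1: Design 1 13, Design 2 12, Design 9 11, Design 3 4, Design 8 2, Design 5 0. Design 5 has the fewest and is eliminated.
Round 2: Design 1 13, Design 2 12, Design 9 11, Design 3 4, Design 8 2. Design 8 has the fewest and is eliminated.
Round 3: Design 1 13, Design 2 12, Design 9 11, Design 3 6. Design 3 has the fewest and is eliminated.
Round 4: Design 1 17, Design 2 14, Design 9 11. Design 9 has the fewest and is eliminated.
Round 5: Design 2 25, Design 1 17. Design 2 has a majority.

Design 2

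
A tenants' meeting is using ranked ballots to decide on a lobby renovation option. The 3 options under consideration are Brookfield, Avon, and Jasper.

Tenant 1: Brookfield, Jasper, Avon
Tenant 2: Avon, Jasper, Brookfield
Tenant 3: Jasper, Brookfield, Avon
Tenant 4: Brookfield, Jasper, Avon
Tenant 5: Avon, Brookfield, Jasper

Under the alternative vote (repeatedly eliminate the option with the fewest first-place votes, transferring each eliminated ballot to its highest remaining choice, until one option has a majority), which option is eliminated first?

Jasper

Round 1: Brookfield 2, Avon 2, Jasper 1. Jasper has the fewest and is eliminated.
Round 2: Brookfield 3, Avon 2. Brookfield has a majority.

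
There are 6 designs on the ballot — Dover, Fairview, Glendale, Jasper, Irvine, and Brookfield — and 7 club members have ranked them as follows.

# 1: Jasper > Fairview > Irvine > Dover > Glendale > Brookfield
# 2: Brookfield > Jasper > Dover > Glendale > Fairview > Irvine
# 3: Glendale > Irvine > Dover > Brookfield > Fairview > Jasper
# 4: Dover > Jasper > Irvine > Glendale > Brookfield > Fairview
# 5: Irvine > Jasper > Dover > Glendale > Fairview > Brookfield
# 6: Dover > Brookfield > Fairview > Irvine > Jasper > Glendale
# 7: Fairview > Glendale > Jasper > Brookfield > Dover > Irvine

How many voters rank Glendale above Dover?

Ballots ranking Glendale above Dover: 2.
Ballots ranking Dover above Glendale: 5.
So 2 of 7 voters prefer Glendale to Dover.

2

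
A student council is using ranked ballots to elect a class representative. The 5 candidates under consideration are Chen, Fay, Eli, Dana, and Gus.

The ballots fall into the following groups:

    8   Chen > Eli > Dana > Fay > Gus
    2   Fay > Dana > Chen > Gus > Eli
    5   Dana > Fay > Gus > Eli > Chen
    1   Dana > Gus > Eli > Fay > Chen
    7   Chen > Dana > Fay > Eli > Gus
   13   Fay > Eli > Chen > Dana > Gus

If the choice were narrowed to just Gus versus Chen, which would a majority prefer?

Chen

Ballots ranking Gus above Chen: 5+1 = 6.
Ballots ranking Chen above Gus: 8+2+7+13 = 30.
Chen wins the head-to-head, 30–6.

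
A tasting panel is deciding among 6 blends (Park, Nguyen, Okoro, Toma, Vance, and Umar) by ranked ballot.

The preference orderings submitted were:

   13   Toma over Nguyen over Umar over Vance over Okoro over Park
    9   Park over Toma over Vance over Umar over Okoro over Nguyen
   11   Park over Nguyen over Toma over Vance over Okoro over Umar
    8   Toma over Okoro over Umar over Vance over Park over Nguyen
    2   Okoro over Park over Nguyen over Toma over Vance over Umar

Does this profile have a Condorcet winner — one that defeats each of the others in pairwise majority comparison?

No

Head-to-head results (43 voters total):
Park vs Nguyen: Park wins 30–13.
Park vs Okoro: Okoro wins 23–20.
Park vs Toma: Park wins 22–21.
Park vs Vance: Park wins 22–21.
Park vs Umar: Park wins 22–21.
Nguyen vs Okoro: Nguyen wins 24–19.
Nguyen vs Toma: Toma wins 30–13.
Nguyen vs Vance: Nguyen wins 26–17.
Nguyen vs Umar: Nguyen wins 26–17.
Okoro vs Toma: Toma wins 41–2.
Okoro vs Vance: Vance wins 33–10.
Okoro vs Umar: Umar wins 22–21.
Toma vs Vance: Toma wins 43–0.
Toma vs Umar: Toma wins 43–0.
Vance vs Umar: Vance wins 22–21.
No candidate beats all others: Park beats Nguyen beats Okoro beats Park, a majority cycle.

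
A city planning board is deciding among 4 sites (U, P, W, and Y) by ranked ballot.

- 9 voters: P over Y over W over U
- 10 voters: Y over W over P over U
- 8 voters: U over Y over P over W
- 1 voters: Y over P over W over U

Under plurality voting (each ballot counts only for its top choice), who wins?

Y

First-place vote totals:
  U: 8
  P: 9
  W: 0
  Y: 11
Y has the most first-place votes.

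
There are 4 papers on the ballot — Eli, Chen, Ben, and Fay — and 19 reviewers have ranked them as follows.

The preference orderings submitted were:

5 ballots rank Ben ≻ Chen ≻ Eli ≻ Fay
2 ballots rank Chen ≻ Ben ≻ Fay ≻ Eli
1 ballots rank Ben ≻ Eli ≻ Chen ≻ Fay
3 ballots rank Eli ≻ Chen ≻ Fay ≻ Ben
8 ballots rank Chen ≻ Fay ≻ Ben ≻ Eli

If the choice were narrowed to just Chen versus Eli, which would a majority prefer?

Chen

Ballots ranking Chen above Eli: 5+2+8 = 15.
Ballots ranking Eli above Chen: 1+3 = 4.
Chen wins the head-to-head, 15–4.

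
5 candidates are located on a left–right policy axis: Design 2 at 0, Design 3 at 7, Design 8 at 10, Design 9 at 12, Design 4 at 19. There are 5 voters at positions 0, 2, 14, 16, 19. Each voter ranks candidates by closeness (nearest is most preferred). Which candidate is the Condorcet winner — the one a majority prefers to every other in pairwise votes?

Design 9

With single-peaked preferences on a line, the Condorcet winner is the candidate closest to the median voter.
The median voter (position 14) is closest to Design 9 at 12.
Check: Design 9 vs Design 8 — voters closer to Design 9: 3 of 5.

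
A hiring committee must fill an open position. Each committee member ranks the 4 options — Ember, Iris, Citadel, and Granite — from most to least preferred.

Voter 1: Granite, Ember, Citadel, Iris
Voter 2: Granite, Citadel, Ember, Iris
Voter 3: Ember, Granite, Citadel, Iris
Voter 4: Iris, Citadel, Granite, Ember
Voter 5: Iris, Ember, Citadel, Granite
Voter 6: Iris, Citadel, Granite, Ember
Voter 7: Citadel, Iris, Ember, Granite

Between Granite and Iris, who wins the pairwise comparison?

Ballots ranking Granite above Iris: 3.
Ballots ranking Iris above Granite: 4.
Iris wins the head-to-head, 4–3.

Iris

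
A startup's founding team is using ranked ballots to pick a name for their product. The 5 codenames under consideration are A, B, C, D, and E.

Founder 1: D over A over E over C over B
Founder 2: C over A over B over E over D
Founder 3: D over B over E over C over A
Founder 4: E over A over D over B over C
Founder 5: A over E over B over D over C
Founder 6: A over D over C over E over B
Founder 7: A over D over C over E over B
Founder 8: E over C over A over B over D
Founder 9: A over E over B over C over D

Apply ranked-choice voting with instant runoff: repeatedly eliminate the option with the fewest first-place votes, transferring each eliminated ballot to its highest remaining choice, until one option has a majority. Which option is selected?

A

Round 1: A 4, D 2, E 2, C 1, B 0. B has the fewest and is eliminated.
Round 2: A 4, D 2, E 2, C 1. C has the fewest and is eliminated.
Round 3: A 5, D 2, E 2. A has a majority.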